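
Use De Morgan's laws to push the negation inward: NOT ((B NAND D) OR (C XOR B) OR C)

NOT (B NAND D) AND NOT (C XOR B) AND NOT C
De Morgan's: NOT(OR of terms) = AND of negations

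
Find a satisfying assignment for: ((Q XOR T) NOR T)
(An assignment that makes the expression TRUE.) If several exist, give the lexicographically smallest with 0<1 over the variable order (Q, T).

Q=0, T=0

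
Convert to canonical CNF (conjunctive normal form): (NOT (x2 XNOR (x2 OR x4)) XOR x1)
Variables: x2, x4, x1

(x2 OR x4 OR x1) AND (x2 OR NOT x4 OR NOT x1) AND (NOT x2 OR x4 OR x1) AND (NOT x2 OR NOT x4 OR x1)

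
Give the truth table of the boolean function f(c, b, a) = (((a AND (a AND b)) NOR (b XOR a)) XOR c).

c | b | a | Output
------------------
0 | 0 | 0 | 1
0 | 0 | 1 | 0
0 | 1 | 0 | 0
0 | 1 | 1 | 0
1 | 0 | 0 | 0
1 | 0 | 1 | 1
1 | 1 | 0 | 1
1 | 1 | 1 | 1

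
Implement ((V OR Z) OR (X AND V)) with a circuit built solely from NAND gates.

((((V NAND V) NAND (Z NAND Z)) NAND ((V NAND V) NAND (Z NAND Z))) NAND (((X NAND V) NAND (X NAND V)) NAND ((X NAND V) NAND (X NAND V))))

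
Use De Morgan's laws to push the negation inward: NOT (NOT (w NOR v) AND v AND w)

(w NOR v) OR NOT v OR NOT w
De Morgan's: NOT(AND of terms) = OR of negations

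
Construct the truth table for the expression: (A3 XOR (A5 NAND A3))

A5 | A3 | Output
----------------
0 | 0 | 1
0 | 1 | 0
1 | 0 | 1
1 | 1 | 1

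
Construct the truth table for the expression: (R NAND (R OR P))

R | P | Output
--------------
0 | 0 | 1
0 | 1 | 1
1 | 0 | 0
1 | 1 | 0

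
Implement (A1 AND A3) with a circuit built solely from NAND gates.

((A1 NAND A3) NAND (A1 NAND A3))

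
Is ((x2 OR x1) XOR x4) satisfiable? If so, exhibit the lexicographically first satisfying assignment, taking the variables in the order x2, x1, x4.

x2=0, x1=0, x4=1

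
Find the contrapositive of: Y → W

Contrapositive: NOT W → NOT Y
Note: A statement and its contrapositive are logically equivalent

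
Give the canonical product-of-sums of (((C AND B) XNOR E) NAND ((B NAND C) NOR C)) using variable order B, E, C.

ΠM() = TRUE (no maxterms)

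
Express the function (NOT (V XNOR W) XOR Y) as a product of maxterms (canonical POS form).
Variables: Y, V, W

ΠM(0, 3, 5, 6) = (Y OR V OR W) AND (Y OR NOT V OR NOT W) AND (NOT Y OR V OR NOT W) AND (NOT Y OR NOT V OR W)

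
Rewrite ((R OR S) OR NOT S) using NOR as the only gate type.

((((R NOR S) NOR (R NOR S)) NOR (S NOR S)) NOR (((R NOR S) NOR (R NOR S)) NOR (S NOR S)))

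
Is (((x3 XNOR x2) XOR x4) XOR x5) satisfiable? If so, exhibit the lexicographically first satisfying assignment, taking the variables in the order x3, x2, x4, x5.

x3=0, x2=0, x4=0, x5=0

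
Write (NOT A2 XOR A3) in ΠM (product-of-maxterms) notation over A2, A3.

ΠM(1, 2) = (A2 OR NOT A3) AND (NOT A2 OR A3)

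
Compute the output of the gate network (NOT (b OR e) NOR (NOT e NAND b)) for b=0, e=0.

Substituting: (NOT (0 OR 0) NOR (NOT 0 NAND 0))
= 0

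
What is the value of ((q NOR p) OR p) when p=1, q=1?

Substituting: ((1 NOR 1) OR 1)
= 1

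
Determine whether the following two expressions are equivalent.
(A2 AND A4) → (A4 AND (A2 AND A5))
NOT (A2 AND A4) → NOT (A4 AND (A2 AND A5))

No, Inverse is not equivalent to original (counterexample: A2=1, A4=1, A5=0)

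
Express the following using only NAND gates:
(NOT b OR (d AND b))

(((b NAND b) NAND (b NAND b)) NAND (((d NAND b) NAND (d NAND b)) NAND ((d NAND b) NAND (d NAND b))))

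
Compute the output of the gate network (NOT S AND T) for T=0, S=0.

Substituting: (NOT 0 AND 0)
= 0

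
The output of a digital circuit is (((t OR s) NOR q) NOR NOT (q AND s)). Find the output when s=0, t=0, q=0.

Substituting: (((0 OR 0) NOR 0) NOR NOT (0 AND 0))
= 0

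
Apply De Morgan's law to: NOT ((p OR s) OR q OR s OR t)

NOT (p OR s) AND NOT q AND NOT s AND NOT t
De Morgan's: NOT(OR of terms) = AND of negations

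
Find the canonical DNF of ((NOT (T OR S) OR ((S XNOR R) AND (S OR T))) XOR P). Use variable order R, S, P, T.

(NOT R AND NOT S AND NOT P AND NOT T) OR (NOT R AND NOT S AND NOT P AND T) OR (NOT R AND S AND P AND NOT T) OR (NOT R AND S AND P AND T) OR (R AND NOT S AND NOT P AND NOT T) OR (R AND NOT S AND P AND T) OR (R AND S AND NOT P AND NOT T) OR (R AND S AND NOT P AND T)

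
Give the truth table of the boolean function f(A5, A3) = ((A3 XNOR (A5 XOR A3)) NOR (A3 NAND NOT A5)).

A5 | A3 | Output
----------------
0 | 0 | 0
0 | 1 | 0
1 | 0 | 0
1 | 1 | 0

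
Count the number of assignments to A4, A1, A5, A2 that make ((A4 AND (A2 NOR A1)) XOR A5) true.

Satisfying assignments: (0,0,1,0), (0,0,1,1), (0,1,1,0), (0,1,1,1), (1,0,0,0), (1,0,1,1), (1,1,1,0), (1,1,1,1)
Count: 8 out of 16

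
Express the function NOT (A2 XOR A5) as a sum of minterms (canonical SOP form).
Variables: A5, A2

Σm(0, 3) = (NOT A5 AND NOT A2) OR (A5 AND A2)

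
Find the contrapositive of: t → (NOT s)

Contrapositive: s → NOT t
Note: A statement and its contrapositive are logically equivalent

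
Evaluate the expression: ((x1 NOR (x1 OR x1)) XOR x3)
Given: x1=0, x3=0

Substituting: ((0 NOR (0 OR 0)) XOR 0)
= 1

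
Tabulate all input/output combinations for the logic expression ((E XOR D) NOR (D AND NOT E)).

E | D | Output
--------------
0 | 0 | 1
0 | 1 | 0
1 | 0 | 0
1 | 1 | 1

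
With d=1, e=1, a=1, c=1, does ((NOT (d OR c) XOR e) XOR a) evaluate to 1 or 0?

Substituting: ((NOT (1 OR 1) XOR 1) XOR 1)
= 0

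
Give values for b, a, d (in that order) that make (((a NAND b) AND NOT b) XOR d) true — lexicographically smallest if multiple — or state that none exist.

b=0, a=0, d=0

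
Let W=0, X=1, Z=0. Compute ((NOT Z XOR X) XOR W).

Substituting: ((NOT 0 XOR 1) XOR 0)
= 0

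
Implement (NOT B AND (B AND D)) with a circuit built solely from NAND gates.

(((B NAND B) NAND ((B NAND D) NAND (B NAND D))) NAND ((B NAND B) NAND ((B NAND D) NAND (B NAND D))))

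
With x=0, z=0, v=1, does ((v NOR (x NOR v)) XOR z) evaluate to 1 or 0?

Substituting: ((1 NOR (0 NOR 1)) XOR 0)
= 0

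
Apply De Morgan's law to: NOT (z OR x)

NOT z AND NOT x
De Morgan's: NOT(OR of terms) = AND of negations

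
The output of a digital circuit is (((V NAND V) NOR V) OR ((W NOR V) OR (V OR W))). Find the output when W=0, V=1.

Substituting: (((1 NAND 1) NOR 1) OR ((0 NOR 1) OR (1 OR 0)))
= 1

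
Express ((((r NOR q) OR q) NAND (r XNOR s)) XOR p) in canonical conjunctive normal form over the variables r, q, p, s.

(r OR q OR p OR s) AND (r OR q OR NOT p OR NOT s) AND (r OR NOT q OR p OR s) AND (r OR NOT q OR NOT p OR NOT s) AND (NOT r OR q OR NOT p OR s) AND (NOT r OR q OR NOT p OR NOT s) AND (NOT r OR NOT q OR p OR NOT s) AND (NOT r OR NOT q OR NOT p OR s)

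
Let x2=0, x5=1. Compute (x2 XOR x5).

Substituting: (0 XOR 1)
= 1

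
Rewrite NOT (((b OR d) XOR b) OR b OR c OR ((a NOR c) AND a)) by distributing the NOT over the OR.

NOT ((b OR d) XOR b) AND NOT b AND NOT c AND NOT ((a NOR c) AND a)
De Morgan's: NOT(OR of terms) = AND of negations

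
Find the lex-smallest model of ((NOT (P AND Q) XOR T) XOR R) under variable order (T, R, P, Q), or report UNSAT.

T=0, R=0, P=0, Q=0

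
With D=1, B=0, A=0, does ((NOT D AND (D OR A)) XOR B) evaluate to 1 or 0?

Substituting: ((NOT 1 AND (1 OR 0)) XOR 0)
= 0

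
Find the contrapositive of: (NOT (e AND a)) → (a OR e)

Contrapositive: NOT (a OR e) → (e AND a)
Note: A statement and its contrapositive are logically equivalent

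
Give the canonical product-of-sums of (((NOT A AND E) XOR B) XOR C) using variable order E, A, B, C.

ΠM(0, 3, 4, 7, 9, 10, 12, 15) = (E OR A OR B OR C) AND (E OR A OR NOT B OR NOT C) AND (E OR NOT A OR B OR C) AND (E OR NOT A OR NOT B OR NOT C) AND (NOT E OR A OR B OR NOT C) AND (NOT E OR A OR NOT B OR C) AND (NOT E OR NOT A OR B OR C) AND (NOT E OR NOT A OR NOT B OR NOT C)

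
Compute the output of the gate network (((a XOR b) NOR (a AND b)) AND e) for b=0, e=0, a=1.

Substituting: (((1 XOR 0) NOR (1 AND 0)) AND 0)
= 0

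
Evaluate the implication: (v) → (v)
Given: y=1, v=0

Antecedent (v) = 0; consequent (v) = 0.
0 → 0 = 1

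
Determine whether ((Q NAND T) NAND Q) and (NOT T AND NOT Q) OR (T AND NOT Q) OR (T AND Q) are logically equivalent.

Yes, they are equivalent — the two output columns agree on all 4 assignments:
T | Q | Expression 1 | Expression 2
-----------------------------------
0 | 0 | 1 | 1
0 | 1 | 0 | 0
1 | 0 | 1 | 1
1 | 1 | 1 | 1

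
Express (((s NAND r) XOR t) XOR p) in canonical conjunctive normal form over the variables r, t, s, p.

(r OR t OR s OR NOT p) AND (r OR t OR NOT s OR NOT p) AND (r OR NOT t OR s OR p) AND (r OR NOT t OR NOT s OR p) AND (NOT r OR t OR s OR NOT p) AND (NOT r OR t OR NOT s OR p) AND (NOT r OR NOT t OR s OR p) AND (NOT r OR NOT t OR NOT s OR NOT p)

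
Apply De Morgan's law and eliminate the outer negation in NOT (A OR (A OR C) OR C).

NOT A AND NOT (A OR C) AND NOT C
De Morgan's: NOT(OR of terms) = AND of negations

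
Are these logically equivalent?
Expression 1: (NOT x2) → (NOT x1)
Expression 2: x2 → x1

No, Inverse is not equivalent to original (counterexample: x3=0, x1=0, x2=1)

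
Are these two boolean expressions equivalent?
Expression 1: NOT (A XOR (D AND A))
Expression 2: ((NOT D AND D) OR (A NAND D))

No. Counterexample: with A=1, D=0, Expression 1 = 0 but Expression 2 = 1.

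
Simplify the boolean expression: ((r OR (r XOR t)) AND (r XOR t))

By absorption (E AND (E OR v) = E):
= (r XOR t)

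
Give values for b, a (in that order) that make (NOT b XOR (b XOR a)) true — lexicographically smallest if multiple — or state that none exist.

b=0, a=0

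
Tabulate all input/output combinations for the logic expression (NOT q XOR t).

t | q | Output
--------------
0 | 0 | 1
0 | 1 | 0
1 | 0 | 0
1 | 1 | 1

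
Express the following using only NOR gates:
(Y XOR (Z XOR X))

((((Y NOR ((((Z NOR X) NOR (Z NOR X)) NOR ((Z NOR X) NOR (Z NOR X))) NOR ((((Z NOR Z) NOR (X NOR X)) NOR ((Z NOR Z) NOR (X NOR X))) NOR (((Z NOR Z) NOR (X NOR X)) NOR ((Z NOR Z) NOR (X NOR X)))))) NOR (Y NOR ((((Z NOR X) NOR (Z NOR X)) NOR ((Z NOR X) NOR (Z NOR X))) NOR ((((Z NOR Z) NOR (X NOR X)) NOR ((Z NOR Z) NOR (X NOR X))) NOR (((Z NOR Z) NOR (X NOR X)) NOR ((Z NOR Z) NOR (X NOR X))))))) NOR ((Y NOR ((((Z NOR X) NOR (Z NOR X)) NOR ((Z NOR X) NOR (Z NOR X))) NOR ((((Z NOR Z) NOR (X NOR X)) NOR ((Z NOR Z) NOR (X NOR X))) NOR (((Z NOR Z) NOR (X NOR X)) NOR ((Z NOR Z) NOR (X NOR X)))))) NOR (Y NOR ((((Z NOR X) NOR (Z NOR X)) NOR ((Z NOR X) NOR (Z NOR X))) NOR ((((Z NOR Z) NOR (X NOR X)) NOR ((Z NOR Z) NOR (X NOR X))) NOR (((Z NOR Z) NOR (X NOR X)) NOR ((Z NOR Z) NOR (X NOR X)))))))) NOR ((((Y NOR Y) NOR (((((Z NOR X) NOR (Z NOR X)) NOR ((Z NOR X) NOR (Z NOR X))) NOR ((((Z NOR Z) NOR (X NOR X)) NOR ((Z NOR Z) NOR (X NOR X))) NOR (((Z NOR Z) NOR (X NOR X)) NOR ((Z NOR Z) NOR (X NOR X))))) NOR ((((Z NOR X) NOR (Z NOR X)) NOR ((Z NOR X) NOR (Z NOR X))) NOR ((((Z NOR Z) NOR (X NOR X)) NOR ((Z NOR Z) NOR (X NOR X))) NOR (((Z NOR Z) NOR (X NOR X)) NOR ((Z NOR Z) NOR (X NOR X))))))) NOR ((Y NOR Y) NOR (((((Z NOR X) NOR (Z NOR X)) NOR ((Z NOR X) NOR (Z NOR X))) NOR ((((Z NOR Z) NOR (X NOR X)) NOR ((Z NOR Z) NOR (X NOR X))) NOR (((Z NOR Z) NOR (X NOR X)) NOR ((Z NOR Z) NOR (X NOR X))))) NOR ((((Z NOR X) NOR (Z NOR X)) NOR ((Z NOR X) NOR (Z NOR X))) NOR ((((Z NOR Z) NOR (X NOR X)) NOR ((Z NOR Z) NOR (X NOR X))) NOR (((Z NOR Z) NOR (X NOR X)) NOR ((Z NOR Z) NOR (X NOR X)))))))) NOR (((Y NOR Y) NOR (((((Z NOR X) NOR (Z NOR X)) NOR ((Z NOR X) NOR (Z NOR X))) NOR ((((Z NOR Z) NOR (X NOR X)) NOR ((Z NOR Z) NOR (X NOR X))) NOR (((Z NOR Z) NOR (X NOR X)) NOR ((Z NOR Z) NOR (X NOR X))))) NOR ((((Z NOR X) NOR (Z NOR X)) NOR ((Z NOR X) NOR (Z NOR X))) NOR ((((Z NOR Z) NOR (X NOR X)) NOR ((Z NOR Z) NOR (X NOR X))) NOR (((Z NOR Z) NOR (X NOR X)) NOR ((Z NOR Z) NOR (X NOR X))))))) NOR ((Y NOR Y) NOR (((((Z NOR X) NOR (Z NOR X)) NOR ((Z NOR X) NOR (Z NOR X))) NOR ((((Z NOR Z) NOR (X NOR X)) NOR ((Z NOR Z) NOR (X NOR X))) NOR (((Z NOR Z) NOR (X NOR X)) NOR ((Z NOR Z) NOR (X NOR X))))) NOR ((((Z NOR X) NOR (Z NOR X)) NOR ((Z NOR X) NOR (Z NOR X))) NOR ((((Z NOR Z) NOR (X NOR X)) NOR ((Z NOR Z) NOR (X NOR X))) NOR (((Z NOR Z) NOR (X NOR X)) NOR ((Z NOR Z) NOR (X NOR X))))))))))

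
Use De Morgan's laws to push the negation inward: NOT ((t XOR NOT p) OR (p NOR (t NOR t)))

NOT (t XOR NOT p) AND NOT (p NOR (t NOR t))
De Morgan's: NOT(OR of terms) = AND of negations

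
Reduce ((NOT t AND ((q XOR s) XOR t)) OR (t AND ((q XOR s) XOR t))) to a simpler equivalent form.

By distribution ((E AND v) OR (E AND NOT v) = E):
= ((q XOR s) XOR t)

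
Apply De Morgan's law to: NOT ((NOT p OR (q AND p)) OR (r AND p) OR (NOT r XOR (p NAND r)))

NOT (NOT p OR (q AND p)) AND NOT (r AND p) AND NOT (NOT r XOR (p NAND r))
De Morgan's: NOT(OR of terms) = AND of negations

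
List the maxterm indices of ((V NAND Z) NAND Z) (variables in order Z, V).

ΠM(2) = (NOT Z OR V)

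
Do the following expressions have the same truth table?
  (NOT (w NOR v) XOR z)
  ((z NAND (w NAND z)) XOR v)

No. Counterexample: with z=0, w=0, v=0, Expression 1 = 0 but Expression 2 = 1.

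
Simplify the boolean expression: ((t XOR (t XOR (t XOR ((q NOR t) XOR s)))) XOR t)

By XOR self-cancellation ((E XOR v) XOR v = E) then XOR self-cancellation ((E XOR v) XOR v = E):
= ((q NOR t) XOR s)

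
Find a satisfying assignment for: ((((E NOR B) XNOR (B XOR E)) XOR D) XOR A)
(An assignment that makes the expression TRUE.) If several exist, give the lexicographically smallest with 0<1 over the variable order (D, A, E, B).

D=0, A=0, E=1, B=1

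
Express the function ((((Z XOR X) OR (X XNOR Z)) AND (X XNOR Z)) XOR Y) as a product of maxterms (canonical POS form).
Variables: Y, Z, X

ΠM(1, 2, 4, 7) = (Y OR Z OR NOT X) AND (Y OR NOT Z OR X) AND (NOT Y OR Z OR X) AND (NOT Y OR NOT Z OR NOT X)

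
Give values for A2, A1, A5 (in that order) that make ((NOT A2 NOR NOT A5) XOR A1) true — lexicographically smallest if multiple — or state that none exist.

A2=0, A1=1, A5=0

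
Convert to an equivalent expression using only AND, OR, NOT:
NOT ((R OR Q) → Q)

(R OR Q) AND NOT Q
(Negated implication: NOT(A → B) = A AND NOT B)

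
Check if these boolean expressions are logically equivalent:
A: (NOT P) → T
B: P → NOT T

No, Inverse is not equivalent to original (counterexample: T=0, P=0)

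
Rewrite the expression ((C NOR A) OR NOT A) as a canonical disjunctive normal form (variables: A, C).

(NOT A AND NOT C) OR (NOT A AND C)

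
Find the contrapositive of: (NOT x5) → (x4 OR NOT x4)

Contrapositive: NOT (x4 OR NOT x4) → x5
Note: A statement and its contrapositive are logically equivalent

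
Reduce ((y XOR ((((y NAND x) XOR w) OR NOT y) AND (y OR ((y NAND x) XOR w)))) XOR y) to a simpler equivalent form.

By XOR self-cancellation ((E XOR v) XOR v = E) then distribution ((E OR v) AND (E OR NOT v) = E):
= ((y NAND x) XOR w)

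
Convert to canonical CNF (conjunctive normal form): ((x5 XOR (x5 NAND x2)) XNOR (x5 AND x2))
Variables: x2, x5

(x2 OR x5) AND (NOT x2 OR x5)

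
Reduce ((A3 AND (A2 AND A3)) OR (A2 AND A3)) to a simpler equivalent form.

By absorption (E OR (E AND v) = E):
= (A2 AND A3)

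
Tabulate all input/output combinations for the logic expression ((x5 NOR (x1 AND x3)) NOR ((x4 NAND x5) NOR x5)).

x1 | x5 | x4 | x3 | Output
--------------------------
0 | 0 | 0 | 0 | 0
0 | 0 | 0 | 1 | 0
0 | 0 | 1 | 0 | 0
0 | 0 | 1 | 1 | 0
0 | 1 | 0 | 0 | 1
0 | 1 | 0 | 1 | 1
0 | 1 | 1 | 0 | 1
0 | 1 | 1 | 1 | 1
1 | 0 | 0 | 0 | 0
1 | 0 | 0 | 1 | 1
1 | 0 | 1 | 0 | 0
1 | 0 | 1 | 1 | 1
1 | 1 | 0 | 0 | 1
1 | 1 | 0 | 1 | 1
1 | 1 | 1 | 0 | 1
1 | 1 | 1 | 1 | 1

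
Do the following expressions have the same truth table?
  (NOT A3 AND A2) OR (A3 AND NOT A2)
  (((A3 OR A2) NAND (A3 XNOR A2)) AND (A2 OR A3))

Yes, they are equivalent — the two output columns agree on all 4 assignments:
A3 | A2 | Expression 1 | Expression 2
-------------------------------------
0 | 0 | 0 | 0
0 | 1 | 1 | 1
1 | 0 | 1 | 1
1 | 1 | 0 | 0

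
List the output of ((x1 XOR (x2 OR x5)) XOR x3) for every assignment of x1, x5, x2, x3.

x1 | x5 | x2 | x3 | Output
--------------------------
0 | 0 | 0 | 0 | 0
0 | 0 | 0 | 1 | 1
0 | 0 | 1 | 0 | 1
0 | 0 | 1 | 1 | 0
0 | 1 | 0 | 0 | 1
0 | 1 | 0 | 1 | 0
0 | 1 | 1 | 0 | 1
0 | 1 | 1 | 1 | 0
1 | 0 | 0 | 0 | 1
1 | 0 | 0 | 1 | 0
1 | 0 | 1 | 0 | 0
1 | 0 | 1 | 1 | 1
1 | 1 | 0 | 0 | 0
1 | 1 | 0 | 1 | 1
1 | 1 | 1 | 0 | 0
1 | 1 | 1 | 1 | 1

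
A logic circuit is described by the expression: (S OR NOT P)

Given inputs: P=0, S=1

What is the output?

Substituting: (1 OR NOT 0)
= 1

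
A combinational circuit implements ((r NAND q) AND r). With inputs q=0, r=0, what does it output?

Substituting: ((0 NAND 0) AND 0)
= 0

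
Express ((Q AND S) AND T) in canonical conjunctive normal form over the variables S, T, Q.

(S OR T OR Q) AND (S OR T OR NOT Q) AND (S OR NOT T OR Q) AND (S OR NOT T OR NOT Q) AND (NOT S OR T OR Q) AND (NOT S OR T OR NOT Q) AND (NOT S OR NOT T OR Q)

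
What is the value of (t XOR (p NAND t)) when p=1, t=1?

Substituting: (1 XOR (1 NAND 1))
= 1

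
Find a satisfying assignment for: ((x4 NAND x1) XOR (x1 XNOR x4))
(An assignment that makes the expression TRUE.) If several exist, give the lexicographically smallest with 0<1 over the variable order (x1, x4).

x1=0, x4=1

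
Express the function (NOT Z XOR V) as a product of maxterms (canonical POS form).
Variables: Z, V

ΠM(1, 2) = (Z OR NOT V) AND (NOT Z OR V)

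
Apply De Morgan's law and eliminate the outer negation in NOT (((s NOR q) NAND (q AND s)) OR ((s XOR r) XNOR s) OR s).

NOT ((s NOR q) NAND (q AND s)) AND NOT ((s XOR r) XNOR s) AND NOT s
De Morgan's: NOT(OR of terms) = AND of negations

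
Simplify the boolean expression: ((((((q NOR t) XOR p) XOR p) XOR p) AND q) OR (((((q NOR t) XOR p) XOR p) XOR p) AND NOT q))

By distribution ((E AND v) OR (E AND NOT v) = E) then XOR self-cancellation ((E XOR v) XOR v = E):
= ((q NOR t) XOR p)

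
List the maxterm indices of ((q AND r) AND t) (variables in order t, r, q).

ΠM(0, 1, 2, 3, 4, 5, 6) = (t OR r OR q) AND (t OR r OR NOT q) AND (t OR NOT r OR q) AND (t OR NOT r OR NOT q) AND (NOT t OR r OR q) AND (NOT t OR r OR NOT q) AND (NOT t OR NOT r OR q)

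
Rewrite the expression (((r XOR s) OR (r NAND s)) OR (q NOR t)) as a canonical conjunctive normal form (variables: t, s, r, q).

(t OR NOT s OR NOT r OR NOT q) AND (NOT t OR NOT s OR NOT r OR q) AND (NOT t OR NOT s OR NOT r OR NOT q)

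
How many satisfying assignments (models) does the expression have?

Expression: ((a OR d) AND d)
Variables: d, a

Satisfying assignments: (1,0), (1,1)
Count: 2 out of 4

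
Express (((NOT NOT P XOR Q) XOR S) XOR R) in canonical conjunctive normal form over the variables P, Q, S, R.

(P OR Q OR S OR R) AND (P OR Q OR NOT S OR NOT R) AND (P OR NOT Q OR S OR NOT R) AND (P OR NOT Q OR NOT S OR R) AND (NOT P OR Q OR S OR NOT R) AND (NOT P OR Q OR NOT S OR R) AND (NOT P OR NOT Q OR S OR R) AND (NOT P OR NOT Q OR NOT S OR NOT R)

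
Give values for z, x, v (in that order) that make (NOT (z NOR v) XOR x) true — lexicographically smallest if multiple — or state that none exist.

z=0, x=0, v=1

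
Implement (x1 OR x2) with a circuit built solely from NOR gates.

((x1 NOR x2) NOR (x1 NOR x2))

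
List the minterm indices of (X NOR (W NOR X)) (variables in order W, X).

Σm(2) = (W AND NOT X)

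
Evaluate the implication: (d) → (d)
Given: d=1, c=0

Antecedent (d) = 1; consequent (d) = 1.
1 → 1 = 1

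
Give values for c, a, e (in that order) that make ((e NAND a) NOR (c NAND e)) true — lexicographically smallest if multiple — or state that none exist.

c=1, a=1, e=1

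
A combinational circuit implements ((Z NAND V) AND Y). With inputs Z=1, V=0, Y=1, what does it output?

Substituting: ((1 NAND 0) AND 1)
= 1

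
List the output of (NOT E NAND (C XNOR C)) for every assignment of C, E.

C | E | Output
--------------
0 | 0 | 0
0 | 1 | 1
1 | 0 | 0
1 | 1 | 1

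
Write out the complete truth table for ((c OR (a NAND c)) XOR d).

d | a | c | Output
------------------
0 | 0 | 0 | 1
0 | 0 | 1 | 1
0 | 1 | 0 | 1
0 | 1 | 1 | 1
1 | 0 | 0 | 0
1 | 0 | 1 | 0
1 | 1 | 0 | 0
1 | 1 | 1 | 0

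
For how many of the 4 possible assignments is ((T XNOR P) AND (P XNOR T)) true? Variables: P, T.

Satisfying assignments: (0,0), (1,1)
Count: 2 out of 4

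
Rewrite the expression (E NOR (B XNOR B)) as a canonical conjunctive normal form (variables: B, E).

(B OR E) AND (B OR NOT E) AND (NOT B OR E) AND (NOT B OR NOT E)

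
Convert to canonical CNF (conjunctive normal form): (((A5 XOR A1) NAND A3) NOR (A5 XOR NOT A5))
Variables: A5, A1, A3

(A5 OR A1 OR A3) AND (A5 OR A1 OR NOT A3) AND (A5 OR NOT A1 OR A3) AND (A5 OR NOT A1 OR NOT A3) AND (NOT A5 OR A1 OR A3) AND (NOT A5 OR A1 OR NOT A3) AND (NOT A5 OR NOT A1 OR A3) AND (NOT A5 OR NOT A1 OR NOT A3)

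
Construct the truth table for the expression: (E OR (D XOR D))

E | D | Output
--------------
0 | 0 | 0
0 | 1 | 0
1 | 0 | 1
1 | 1 | 1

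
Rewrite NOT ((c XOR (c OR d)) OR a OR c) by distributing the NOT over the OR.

NOT (c XOR (c OR d)) AND NOT a AND NOT c
De Morgan's: NOT(OR of terms) = AND of negations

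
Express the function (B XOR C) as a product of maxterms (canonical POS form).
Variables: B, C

ΠM(0, 3) = (B OR C) AND (NOT B OR NOT C)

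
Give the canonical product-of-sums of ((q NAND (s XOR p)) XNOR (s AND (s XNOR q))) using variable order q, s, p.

ΠM(0, 1, 2, 3, 4, 6) = (q OR s OR p) AND (q OR s OR NOT p) AND (q OR NOT s OR p) AND (q OR NOT s OR NOT p) AND (NOT q OR s OR p) AND (NOT q OR NOT s OR p)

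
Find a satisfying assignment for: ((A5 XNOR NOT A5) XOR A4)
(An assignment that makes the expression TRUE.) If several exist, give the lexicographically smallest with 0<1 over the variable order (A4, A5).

A4=1, A5=0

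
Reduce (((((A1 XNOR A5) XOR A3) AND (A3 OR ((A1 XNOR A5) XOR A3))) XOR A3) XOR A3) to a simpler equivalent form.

By XOR self-cancellation ((E XOR v) XOR v = E) then absorption (E AND (E OR v) = E):
= ((A1 XNOR A5) XOR A3)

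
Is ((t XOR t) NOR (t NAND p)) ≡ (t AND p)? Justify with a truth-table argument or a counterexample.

Yes, they are equivalent — the two output columns agree on all 4 assignments:
t | p | Expression 1 | Expression 2
-----------------------------------
0 | 0 | 0 | 0
0 | 1 | 0 | 0
1 | 0 | 0 | 0
1 | 1 | 1 | 1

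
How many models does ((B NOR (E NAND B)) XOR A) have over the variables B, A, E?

Satisfying assignments: (0,1,0), (0,1,1), (1,1,0), (1,1,1)
Count: 4 out of 8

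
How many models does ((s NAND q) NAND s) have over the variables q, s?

Satisfying assignments: (0,0), (1,0), (1,1)
Count: 3 out of 4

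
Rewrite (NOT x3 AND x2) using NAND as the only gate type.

(((x3 NAND x3) NAND x2) NAND ((x3 NAND x3) NAND x2))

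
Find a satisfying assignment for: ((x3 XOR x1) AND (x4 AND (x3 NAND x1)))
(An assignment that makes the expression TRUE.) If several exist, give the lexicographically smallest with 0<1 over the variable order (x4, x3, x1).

x4=1, x3=0, x1=1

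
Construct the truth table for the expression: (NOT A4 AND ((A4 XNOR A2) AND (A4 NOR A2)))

A2 | A4 | Output
----------------
0 | 0 | 1
0 | 1 | 0
1 | 0 | 0
1 | 1 | 0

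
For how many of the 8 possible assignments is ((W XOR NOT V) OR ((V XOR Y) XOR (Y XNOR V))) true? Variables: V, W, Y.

Satisfying assignments: (0,0,0), (0,0,1), (0,1,0), (0,1,1), (1,0,0), (1,0,1), (1,1,0), (1,1,1)
Count: 8 out of 8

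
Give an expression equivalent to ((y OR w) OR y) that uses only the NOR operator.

((((y NOR w) NOR (y NOR w)) NOR y) NOR (((y NOR w) NOR (y NOR w)) NOR y))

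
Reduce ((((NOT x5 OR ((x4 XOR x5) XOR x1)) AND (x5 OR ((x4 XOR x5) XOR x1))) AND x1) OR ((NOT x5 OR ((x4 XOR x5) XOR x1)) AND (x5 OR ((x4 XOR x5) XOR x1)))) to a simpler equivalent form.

By absorption (E OR (E AND v) = E) then distribution ((E OR v) AND (E OR NOT v) = E):
= ((x4 XOR x5) XOR x1)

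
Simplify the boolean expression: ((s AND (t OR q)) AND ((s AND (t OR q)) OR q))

By absorption (E AND (E OR v) = E):
= (s AND (t OR q))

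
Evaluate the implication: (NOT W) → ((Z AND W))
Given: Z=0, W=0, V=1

Antecedent (NOT W) = 1; consequent ((Z AND W)) = 0.
1 → 0 = 0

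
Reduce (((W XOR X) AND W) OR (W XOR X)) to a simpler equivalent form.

By absorption (E OR (E AND v) = E):
= (W XOR X)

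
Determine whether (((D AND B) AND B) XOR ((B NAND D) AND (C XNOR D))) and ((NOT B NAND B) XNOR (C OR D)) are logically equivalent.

No. Counterexample: with C=0, D=0, B=0, Expression 1 = 1 but Expression 2 = 0.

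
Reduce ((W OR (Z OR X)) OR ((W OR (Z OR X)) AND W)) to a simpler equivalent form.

By absorption (E OR (E AND v) = E):
= (W OR (Z OR X))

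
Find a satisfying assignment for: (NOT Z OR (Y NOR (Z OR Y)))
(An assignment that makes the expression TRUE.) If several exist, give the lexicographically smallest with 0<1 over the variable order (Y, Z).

Y=0, Z=0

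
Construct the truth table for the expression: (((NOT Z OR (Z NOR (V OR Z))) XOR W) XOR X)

V | W | Z | X | Output
----------------------
0 | 0 | 0 | 0 | 1
0 | 0 | 0 | 1 | 0
0 | 0 | 1 | 0 | 0
0 | 0 | 1 | 1 | 1
0 | 1 | 0 | 0 | 0
0 | 1 | 0 | 1 | 1
0 | 1 | 1 | 0 | 1
0 | 1 | 1 | 1 | 0
1 | 0 | 0 | 0 | 1
1 | 0 | 0 | 1 | 0
1 | 0 | 1 | 0 | 0
1 | 0 | 1 | 1 | 1
1 | 1 | 0 | 0 | 0
1 | 1 | 0 | 1 | 1
1 | 1 | 1 | 0 | 1
1 | 1 | 1 | 1 | 0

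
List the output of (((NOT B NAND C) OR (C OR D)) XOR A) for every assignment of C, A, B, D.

C | A | B | D | Output
----------------------
0 | 0 | 0 | 0 | 1
0 | 0 | 0 | 1 | 1
0 | 0 | 1 | 0 | 1
0 | 0 | 1 | 1 | 1
0 | 1 | 0 | 0 | 0
0 | 1 | 0 | 1 | 0
0 | 1 | 1 | 0 | 0
0 | 1 | 1 | 1 | 0
1 | 0 | 0 | 0 | 1
1 | 0 | 0 | 1 | 1
1 | 0 | 1 | 0 | 1
1 | 0 | 1 | 1 | 1
1 | 1 | 0 | 0 | 0
1 | 1 | 0 | 1 | 0
1 | 1 | 1 | 0 | 0
1 | 1 | 1 | 1 | 0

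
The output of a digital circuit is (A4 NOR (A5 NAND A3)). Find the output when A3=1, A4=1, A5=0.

Substituting: (1 NOR (0 NAND 1))
= 0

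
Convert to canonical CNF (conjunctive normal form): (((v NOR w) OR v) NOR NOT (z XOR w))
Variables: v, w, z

(v OR w OR z) AND (v OR w OR NOT z) AND (v OR NOT w OR NOT z) AND (NOT v OR w OR z) AND (NOT v OR w OR NOT z) AND (NOT v OR NOT w OR z) AND (NOT v OR NOT w OR NOT z)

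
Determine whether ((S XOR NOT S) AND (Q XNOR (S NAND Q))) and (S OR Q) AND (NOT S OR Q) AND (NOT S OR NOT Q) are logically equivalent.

Yes, they are equivalent — the two output columns agree on all 4 assignments:
S | Q | Expression 1 | Expression 2
-----------------------------------
0 | 0 | 0 | 0
0 | 1 | 1 | 1
1 | 0 | 0 | 0
1 | 1 | 0 | 0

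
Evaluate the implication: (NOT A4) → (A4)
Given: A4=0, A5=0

Antecedent (NOT A4) = 1; consequent (A4) = 0.
1 → 0 = 0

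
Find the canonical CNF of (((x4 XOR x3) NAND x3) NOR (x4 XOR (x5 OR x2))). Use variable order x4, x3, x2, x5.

(x4 OR x3 OR x2 OR x5) AND (x4 OR x3 OR x2 OR NOT x5) AND (x4 OR x3 OR NOT x2 OR x5) AND (x4 OR x3 OR NOT x2 OR NOT x5) AND (x4 OR NOT x3 OR x2 OR NOT x5) AND (x4 OR NOT x3 OR NOT x2 OR x5) AND (x4 OR NOT x3 OR NOT x2 OR NOT x5) AND (NOT x4 OR x3 OR x2 OR x5) AND (NOT x4 OR x3 OR x2 OR NOT x5) AND (NOT x4 OR x3 OR NOT x2 OR x5) AND (NOT x4 OR x3 OR NOT x2 OR NOT x5) AND (NOT x4 OR NOT x3 OR x2 OR x5) AND (NOT x4 OR NOT x3 OR x2 OR NOT x5) AND (NOT x4 OR NOT x3 OR NOT x2 OR x5) AND (NOT x4 OR NOT x3 OR NOT x2 OR NOT x5)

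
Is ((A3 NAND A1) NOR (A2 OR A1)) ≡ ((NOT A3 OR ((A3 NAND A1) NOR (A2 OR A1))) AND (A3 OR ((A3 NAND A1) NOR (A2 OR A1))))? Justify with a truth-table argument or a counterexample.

Yes, they are equivalent — the two output columns agree on all 8 assignments:
A2 | A1 | A3 | Expression 1 | Expression 2
------------------------------------------
0 | 0 | 0 | 0 | 0
0 | 0 | 1 | 0 | 0
0 | 1 | 0 | 0 | 0
0 | 1 | 1 | 0 | 0
1 | 0 | 0 | 0 | 0
1 | 0 | 1 | 0 | 0
1 | 1 | 0 | 0 | 0
1 | 1 | 1 | 0 | 0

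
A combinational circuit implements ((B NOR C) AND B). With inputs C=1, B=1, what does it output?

Substituting: ((1 NOR 1) AND 1)
= 0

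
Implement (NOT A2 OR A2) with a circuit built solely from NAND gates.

(((A2 NAND A2) NAND (A2 NAND A2)) NAND (A2 NAND A2))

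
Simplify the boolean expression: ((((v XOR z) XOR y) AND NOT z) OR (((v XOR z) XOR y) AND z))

By distribution ((E AND v) OR (E AND NOT v) = E):
= ((v XOR z) XOR y)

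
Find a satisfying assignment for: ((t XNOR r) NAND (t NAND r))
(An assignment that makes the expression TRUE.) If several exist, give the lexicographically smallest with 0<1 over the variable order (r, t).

r=0, t=1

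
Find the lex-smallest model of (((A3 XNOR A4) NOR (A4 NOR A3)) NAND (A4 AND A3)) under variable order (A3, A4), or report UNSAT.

A3=0, A4=0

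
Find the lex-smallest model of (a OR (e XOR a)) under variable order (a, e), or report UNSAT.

a=0, e=1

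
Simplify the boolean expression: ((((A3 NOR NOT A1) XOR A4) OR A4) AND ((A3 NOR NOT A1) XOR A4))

By absorption (E AND (E OR v) = E):
= ((A3 NOR NOT A1) XOR A4)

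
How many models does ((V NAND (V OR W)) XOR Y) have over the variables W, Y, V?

Satisfying assignments: (0,0,0), (0,1,1), (1,0,0), (1,1,1)
Count: 4 out of 8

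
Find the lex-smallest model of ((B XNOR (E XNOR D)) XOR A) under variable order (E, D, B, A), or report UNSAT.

E=0, D=0, B=0, A=1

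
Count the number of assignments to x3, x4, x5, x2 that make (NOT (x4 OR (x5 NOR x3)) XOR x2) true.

Satisfying assignments: (0,0,0,1), (0,0,1,0), (0,1,0,1), (0,1,1,1), (1,0,0,0), (1,0,1,0), (1,1,0,1), (1,1,1,1)
Count: 8 out of 16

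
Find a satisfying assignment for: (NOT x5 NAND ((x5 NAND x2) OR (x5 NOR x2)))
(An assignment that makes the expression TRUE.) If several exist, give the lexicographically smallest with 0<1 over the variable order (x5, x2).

x5=1, x2=0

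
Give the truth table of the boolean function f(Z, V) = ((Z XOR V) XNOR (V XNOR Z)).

Z | V | Output
--------------
0 | 0 | 0
0 | 1 | 0
1 | 0 | 0
1 | 1 | 0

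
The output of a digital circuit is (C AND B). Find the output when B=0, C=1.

Substituting: (1 AND 0)
= 0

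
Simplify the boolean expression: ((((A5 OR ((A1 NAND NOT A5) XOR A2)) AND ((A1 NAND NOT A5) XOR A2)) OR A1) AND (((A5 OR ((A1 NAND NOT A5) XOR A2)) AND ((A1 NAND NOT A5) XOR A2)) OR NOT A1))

By distribution ((E OR v) AND (E OR NOT v) = E) then absorption (E AND (E OR v) = E):
= ((A1 NAND NOT A5) XOR A2)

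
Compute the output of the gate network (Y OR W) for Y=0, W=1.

Substituting: (0 OR 1)
= 1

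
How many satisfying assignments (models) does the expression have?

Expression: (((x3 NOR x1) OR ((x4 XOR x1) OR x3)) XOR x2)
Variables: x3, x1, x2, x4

Satisfying assignments: (0,0,0,0), (0,0,0,1), (0,1,0,0), (0,1,1,1), (1,0,0,0), (1,0,0,1), (1,1,0,0), (1,1,0,1)
Count: 8 out of 16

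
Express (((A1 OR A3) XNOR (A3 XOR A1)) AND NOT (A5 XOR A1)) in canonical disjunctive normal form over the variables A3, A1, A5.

(NOT A3 AND NOT A1 AND NOT A5) OR (NOT A3 AND A1 AND A5) OR (A3 AND NOT A1 AND NOT A5)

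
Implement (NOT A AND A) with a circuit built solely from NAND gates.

(((A NAND A) NAND A) NAND ((A NAND A) NAND A))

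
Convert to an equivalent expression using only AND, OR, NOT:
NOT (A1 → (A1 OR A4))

A1 AND NOT (A1 OR A4)
(Negated implication: NOT(A → B) = A AND NOT B)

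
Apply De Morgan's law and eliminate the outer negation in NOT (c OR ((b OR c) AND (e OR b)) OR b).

NOT c AND NOT ((b OR c) AND (e OR b)) AND NOT b
De Morgan's: NOT(OR of terms) = AND of negations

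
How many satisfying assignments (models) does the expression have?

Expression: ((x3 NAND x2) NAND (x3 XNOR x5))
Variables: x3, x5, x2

Satisfying assignments: (0,1,0), (0,1,1), (1,0,0), (1,0,1), (1,1,1)
Count: 5 out of 8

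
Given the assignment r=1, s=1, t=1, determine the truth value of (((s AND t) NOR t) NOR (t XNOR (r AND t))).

Substituting: (((1 AND 1) NOR 1) NOR (1 XNOR (1 AND 1)))
= 0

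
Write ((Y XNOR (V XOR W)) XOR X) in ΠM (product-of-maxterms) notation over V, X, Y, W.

ΠM(1, 2, 4, 7, 8, 11, 13, 14) = (V OR X OR Y OR NOT W) AND (V OR X OR NOT Y OR W) AND (V OR NOT X OR Y OR W) AND (V OR NOT X OR NOT Y OR NOT W) AND (NOT V OR X OR Y OR W) AND (NOT V OR X OR NOT Y OR NOT W) AND (NOT V OR NOT X OR Y OR NOT W) AND (NOT V OR NOT X OR NOT Y OR W)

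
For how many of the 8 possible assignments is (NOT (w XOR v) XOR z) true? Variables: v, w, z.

Satisfying assignments: (0,0,0), (0,1,1), (1,0,1), (1,1,0)
Count: 4 out of 8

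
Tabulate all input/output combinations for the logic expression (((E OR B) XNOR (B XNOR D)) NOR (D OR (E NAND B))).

E | B | D | Output
------------------
0 | 0 | 0 | 0
0 | 0 | 1 | 0
0 | 1 | 0 | 0
0 | 1 | 1 | 0
1 | 0 | 0 | 0
1 | 0 | 1 | 0
1 | 1 | 0 | 1
1 | 1 | 1 | 0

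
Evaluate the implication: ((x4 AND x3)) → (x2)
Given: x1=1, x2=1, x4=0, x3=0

Antecedent ((x4 AND x3)) = 0; consequent (x2) = 1.
0 → 1 = 1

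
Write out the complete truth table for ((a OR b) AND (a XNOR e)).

a | b | e | Output
------------------
0 | 0 | 0 | 0
0 | 0 | 1 | 0
0 | 1 | 0 | 1
0 | 1 | 1 | 0
1 | 0 | 0 | 0
1 | 0 | 1 | 1
1 | 1 | 0 | 0
1 | 1 | 1 | 1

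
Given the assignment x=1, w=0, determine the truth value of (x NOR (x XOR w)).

Substituting: (1 NOR (1 XOR 0))
= 0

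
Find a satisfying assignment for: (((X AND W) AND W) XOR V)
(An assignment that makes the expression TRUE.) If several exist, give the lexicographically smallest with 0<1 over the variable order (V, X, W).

V=0, X=1, W=1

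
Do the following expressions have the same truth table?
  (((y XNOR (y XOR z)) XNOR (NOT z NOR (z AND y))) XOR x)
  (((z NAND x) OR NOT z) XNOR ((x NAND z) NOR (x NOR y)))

No. Counterexample: with y=0, z=0, x=1, Expression 1 = 1 but Expression 2 = 0.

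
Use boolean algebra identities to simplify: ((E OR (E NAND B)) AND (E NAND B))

By absorption (E AND (E OR v) = E):
= (E NAND B)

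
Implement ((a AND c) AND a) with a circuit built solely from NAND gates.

((((a NAND c) NAND (a NAND c)) NAND a) NAND (((a NAND c) NAND (a NAND c)) NAND a))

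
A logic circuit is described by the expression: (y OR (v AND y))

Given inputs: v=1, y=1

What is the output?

Substituting: (1 OR (1 AND 1))
= 1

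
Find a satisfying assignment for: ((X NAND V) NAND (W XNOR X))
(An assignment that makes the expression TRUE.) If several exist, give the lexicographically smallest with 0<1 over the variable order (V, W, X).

V=0, W=0, X=1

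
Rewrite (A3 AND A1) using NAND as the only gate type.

((A3 NAND A1) NAND (A3 NAND A1))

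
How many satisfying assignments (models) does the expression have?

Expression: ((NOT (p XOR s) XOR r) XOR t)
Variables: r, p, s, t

Satisfying assignments: (0,0,0,0), (0,0,1,1), (0,1,0,1), (0,1,1,0), (1,0,0,1), (1,0,1,0), (1,1,0,0), (1,1,1,1)
Count: 8 out of 16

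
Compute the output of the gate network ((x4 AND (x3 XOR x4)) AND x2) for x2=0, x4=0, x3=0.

Substituting: ((0 AND (0 XOR 0)) AND 0)
= 0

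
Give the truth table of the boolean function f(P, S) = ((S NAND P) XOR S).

P | S | Output
--------------
0 | 0 | 1
0 | 1 | 0
1 | 0 | 1
1 | 1 | 1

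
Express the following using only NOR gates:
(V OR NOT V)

((V NOR (V NOR V)) NOR (V NOR (V NOR V)))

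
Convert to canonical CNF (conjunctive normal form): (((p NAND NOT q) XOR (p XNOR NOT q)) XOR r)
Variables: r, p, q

(r OR p OR NOT q) AND (NOT r OR p OR q) AND (NOT r OR NOT p OR q) AND (NOT r OR NOT p OR NOT q)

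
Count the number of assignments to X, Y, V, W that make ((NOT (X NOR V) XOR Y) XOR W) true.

Satisfying assignments: (0,0,0,1), (0,0,1,0), (0,1,0,0), (0,1,1,1), (1,0,0,0), (1,0,1,0), (1,1,0,1), (1,1,1,1)
Count: 8 out of 16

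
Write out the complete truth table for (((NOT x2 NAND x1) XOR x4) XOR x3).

x2 | x4 | x3 | x1 | Output
--------------------------
0 | 0 | 0 | 0 | 1
0 | 0 | 0 | 1 | 0
0 | 0 | 1 | 0 | 0
0 | 0 | 1 | 1 | 1
0 | 1 | 0 | 0 | 0
0 | 1 | 0 | 1 | 1
0 | 1 | 1 | 0 | 1
0 | 1 | 1 | 1 | 0
1 | 0 | 0 | 0 | 1
1 | 0 | 0 | 1 | 1
1 | 0 | 1 | 0 | 0
1 | 0 | 1 | 1 | 0
1 | 1 | 0 | 0 | 0
1 | 1 | 0 | 1 | 0
1 | 1 | 1 | 0 | 1
1 | 1 | 1 | 1 | 1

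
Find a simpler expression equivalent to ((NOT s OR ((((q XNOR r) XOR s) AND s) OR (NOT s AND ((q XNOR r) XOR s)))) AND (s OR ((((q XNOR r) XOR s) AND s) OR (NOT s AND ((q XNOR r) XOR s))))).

By distribution ((E OR v) AND (E OR NOT v) = E) then distribution ((E AND v) OR (E AND NOT v) = E):
= ((q XNOR r) XOR s)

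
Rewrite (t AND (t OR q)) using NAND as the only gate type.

((t NAND ((t NAND t) NAND (q NAND q))) NAND (t NAND ((t NAND t) NAND (q NAND q))))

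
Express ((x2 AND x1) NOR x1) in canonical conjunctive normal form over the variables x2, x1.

(x2 OR NOT x1) AND (NOT x2 OR NOT x1)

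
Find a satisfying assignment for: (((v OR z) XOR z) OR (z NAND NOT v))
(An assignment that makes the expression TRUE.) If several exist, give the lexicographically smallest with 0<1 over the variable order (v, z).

v=0, z=0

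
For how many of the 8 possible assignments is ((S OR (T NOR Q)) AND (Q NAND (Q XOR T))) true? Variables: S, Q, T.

Satisfying assignments: (0,0,0), (1,0,0), (1,0,1), (1,1,1)
Count: 4 out of 8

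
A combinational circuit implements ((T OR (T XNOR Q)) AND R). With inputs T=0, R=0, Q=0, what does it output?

Substituting: ((0 OR (0 XNOR 0)) AND 0)
= 0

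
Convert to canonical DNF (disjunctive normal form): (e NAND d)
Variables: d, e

(NOT d AND NOT e) OR (NOT d AND e) OR (d AND NOT e)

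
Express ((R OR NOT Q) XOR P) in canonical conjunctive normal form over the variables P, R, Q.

(P OR R OR NOT Q) AND (NOT P OR R OR Q) AND (NOT P OR NOT R OR Q) AND (NOT P OR NOT R OR NOT Q)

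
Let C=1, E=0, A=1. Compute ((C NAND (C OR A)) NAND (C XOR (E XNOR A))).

Substituting: ((1 NAND (1 OR 1)) NAND (1 XOR (0 XNOR 1)))
= 1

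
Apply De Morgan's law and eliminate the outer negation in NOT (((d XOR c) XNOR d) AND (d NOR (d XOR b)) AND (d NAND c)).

NOT ((d XOR c) XNOR d) OR NOT (d NOR (d XOR b)) OR NOT (d NAND c)
De Morgan's: NOT(AND of terms) = OR of negations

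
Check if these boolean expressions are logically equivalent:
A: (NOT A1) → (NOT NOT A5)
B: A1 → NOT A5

No, Inverse is not equivalent to original (counterexample: A1=0, A5=0, A4=0)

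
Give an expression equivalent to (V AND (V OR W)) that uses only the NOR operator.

((V NOR V) NOR (((V NOR W) NOR (V NOR W)) NOR ((V NOR W) NOR (V NOR W))))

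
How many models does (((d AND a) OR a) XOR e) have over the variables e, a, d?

Satisfying assignments: (0,1,0), (0,1,1), (1,0,0), (1,0,1)
Count: 4 out of 8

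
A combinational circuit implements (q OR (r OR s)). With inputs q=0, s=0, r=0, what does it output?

Substituting: (0 OR (0 OR 0))
= 0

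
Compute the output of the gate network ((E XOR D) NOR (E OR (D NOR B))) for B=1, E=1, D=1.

Substituting: ((1 XOR 1) NOR (1 OR (1 NOR 1)))
= 0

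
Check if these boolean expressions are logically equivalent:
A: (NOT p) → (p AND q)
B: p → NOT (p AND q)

No, Inverse is not equivalent to original (counterexample: q=0, p=0)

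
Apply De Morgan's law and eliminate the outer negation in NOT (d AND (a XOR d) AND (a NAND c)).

NOT d OR NOT (a XOR d) OR NOT (a NAND c)
De Morgan's: NOT(AND of terms) = OR of negations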